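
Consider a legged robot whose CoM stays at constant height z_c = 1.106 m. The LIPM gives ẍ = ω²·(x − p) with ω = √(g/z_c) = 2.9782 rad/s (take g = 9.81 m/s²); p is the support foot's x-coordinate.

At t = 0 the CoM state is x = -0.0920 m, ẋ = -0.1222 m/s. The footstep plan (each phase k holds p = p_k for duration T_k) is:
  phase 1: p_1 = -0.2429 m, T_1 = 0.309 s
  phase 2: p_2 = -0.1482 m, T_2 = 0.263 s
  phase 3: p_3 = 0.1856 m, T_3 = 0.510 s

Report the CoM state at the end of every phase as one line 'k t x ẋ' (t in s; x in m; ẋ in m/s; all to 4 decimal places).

phase 1: p=-0.2429, T=0.309, ωT=0.920264, cosh=1.454183, sinh=1.055769; start (x,ẋ)=(-0.092000, -0.122200) → end (x,ẋ)=(-0.066784, 0.296772)
phase 2: p=-0.1482, T=0.263, ωT=0.783267, cosh=1.322760, sinh=0.865849; start (x,ẋ)=(-0.066784, 0.296772) → end (x,ẋ)=(0.045775, 0.602505)
phase 3: p=0.1856, T=0.510, ωT=1.518882, cosh=2.393036, sinh=2.174080; start (x,ẋ)=(0.045775, 0.602505) → end (x,ẋ)=(0.290821, 0.536471)

1 0.3090 -0.0668 0.2968
2 0.5720 0.0458 0.6025
3 1.0820 0.2908 0.5365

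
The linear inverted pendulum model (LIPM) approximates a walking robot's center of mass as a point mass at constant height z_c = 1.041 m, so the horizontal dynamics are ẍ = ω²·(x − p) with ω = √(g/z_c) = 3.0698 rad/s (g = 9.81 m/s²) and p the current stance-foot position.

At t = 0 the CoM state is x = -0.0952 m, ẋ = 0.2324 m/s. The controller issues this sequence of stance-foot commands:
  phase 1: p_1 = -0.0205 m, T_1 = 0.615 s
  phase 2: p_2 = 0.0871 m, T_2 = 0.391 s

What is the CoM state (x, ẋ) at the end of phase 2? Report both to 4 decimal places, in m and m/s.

phase 1: p=-0.0205, T=0.615, ωT=1.887927, cosh=3.378523, sinh=3.227138; start (x,ẋ)=(-0.095200, 0.232400) → end (x,ẋ)=(-0.028564, 0.045141)
phase 2: p=0.0871, T=0.391, ωT=1.200292, cosh=1.811096, sinh=1.509990; start (x,ẋ)=(-0.028564, 0.045141) → end (x,ẋ)=(-0.100175, -0.454393)

x = -0.1002, ẋ = -0.4544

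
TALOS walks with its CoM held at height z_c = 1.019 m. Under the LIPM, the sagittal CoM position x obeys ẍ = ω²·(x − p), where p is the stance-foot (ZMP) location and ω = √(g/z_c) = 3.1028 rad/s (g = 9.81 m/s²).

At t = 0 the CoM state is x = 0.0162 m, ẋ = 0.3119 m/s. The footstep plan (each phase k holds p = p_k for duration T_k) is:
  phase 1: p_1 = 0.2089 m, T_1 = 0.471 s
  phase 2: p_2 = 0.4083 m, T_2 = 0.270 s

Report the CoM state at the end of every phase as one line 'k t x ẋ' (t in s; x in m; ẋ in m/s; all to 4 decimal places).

phase 1: p=0.2089, T=0.471, ωT=1.461419, cosh=2.271990, sinh=2.040083; start (x,ẋ)=(0.016200, 0.311900) → end (x,ẋ)=(-0.023839, -0.511151)
phase 2: p=0.4083, T=0.270, ωT=0.837756, cosh=1.371928, sinh=0.939247; start (x,ẋ)=(-0.023839, -0.511151) → end (x,ẋ)=(-0.339294, -1.960644)

1 0.4710 -0.0238 -0.5112
2 0.7410 -0.3393 -1.9606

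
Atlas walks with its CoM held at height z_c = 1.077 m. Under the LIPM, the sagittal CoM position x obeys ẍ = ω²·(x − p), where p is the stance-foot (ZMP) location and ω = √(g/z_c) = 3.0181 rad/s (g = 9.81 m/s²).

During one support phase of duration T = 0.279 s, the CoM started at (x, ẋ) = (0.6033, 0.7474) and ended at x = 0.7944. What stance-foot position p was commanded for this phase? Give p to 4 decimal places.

p = 0.7176

ωT = 3.0181·0.279 = 0.842050; cosh(ωT) = 1.375973, sinh(ωT) = 0.945147
x(T) = p + (x₀−p)·cosh(ωT) + (ẋ₀/ω)·sinh(ωT) ⇒ p·(1 − cosh) = x(T) − x₀·cosh − (ẋ₀/ω)·sinh
numerator   = 0.7944 − (0.6033)·1.375973 − (0.7474/3.0181)·0.945147 = -0.269780
denominator = 1 − 1.375973 = -0.375973
p = -0.269780 / -0.375973 = 0.7176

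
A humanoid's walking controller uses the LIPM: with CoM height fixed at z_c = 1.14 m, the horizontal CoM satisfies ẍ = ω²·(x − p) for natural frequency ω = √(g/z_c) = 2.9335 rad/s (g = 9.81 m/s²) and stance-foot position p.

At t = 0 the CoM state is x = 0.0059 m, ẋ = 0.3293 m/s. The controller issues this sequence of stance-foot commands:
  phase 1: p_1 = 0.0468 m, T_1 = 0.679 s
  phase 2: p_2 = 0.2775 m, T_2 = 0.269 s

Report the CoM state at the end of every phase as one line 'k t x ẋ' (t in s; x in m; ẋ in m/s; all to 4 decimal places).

phase 1: p=0.0468, T=0.679, ωT=1.991847, cosh=3.732749, sinh=3.596306; start (x,ẋ)=(0.005900, 0.329300) → end (x,ẋ)=(0.297834, 0.797709)
phase 2: p=0.2775, T=0.269, ωT=0.789112, cosh=1.327844, sinh=0.873596; start (x,ẋ)=(0.297834, 0.797709) → end (x,ẋ)=(0.542058, 1.111342)

1 0.6790 0.2978 0.7977
2 0.9480 0.5421 1.1113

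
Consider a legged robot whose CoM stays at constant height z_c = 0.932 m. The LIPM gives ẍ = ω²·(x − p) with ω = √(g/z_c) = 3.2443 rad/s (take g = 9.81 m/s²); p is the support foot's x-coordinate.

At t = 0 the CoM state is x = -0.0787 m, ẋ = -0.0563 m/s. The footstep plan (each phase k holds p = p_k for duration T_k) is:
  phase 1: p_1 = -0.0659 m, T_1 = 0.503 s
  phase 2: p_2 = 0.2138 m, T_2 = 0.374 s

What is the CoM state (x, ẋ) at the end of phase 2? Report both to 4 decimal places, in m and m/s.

x = -0.5576, ẋ = -2.2338

phase 1: p=-0.0659, T=0.503, ωT=1.631883, cosh=2.654527, sinh=2.458966; start (x,ẋ)=(-0.078700, -0.056300) → end (x,ẋ)=(-0.142550, -0.251563)
phase 2: p=0.2138, T=0.374, ωT=1.213368, cosh=1.830997, sinh=1.533802; start (x,ẋ)=(-0.142550, -0.251563) → end (x,ẋ)=(-0.557606, -2.233849)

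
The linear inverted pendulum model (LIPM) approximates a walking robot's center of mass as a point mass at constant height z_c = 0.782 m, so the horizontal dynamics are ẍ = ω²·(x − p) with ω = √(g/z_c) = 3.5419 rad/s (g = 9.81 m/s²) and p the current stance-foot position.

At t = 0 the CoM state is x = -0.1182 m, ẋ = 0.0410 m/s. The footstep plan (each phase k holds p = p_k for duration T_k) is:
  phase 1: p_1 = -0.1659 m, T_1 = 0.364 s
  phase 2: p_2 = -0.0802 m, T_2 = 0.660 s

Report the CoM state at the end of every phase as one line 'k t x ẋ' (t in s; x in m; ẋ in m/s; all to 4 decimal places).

phase 1: p=-0.1659, T=0.364, ωT=1.289252, cosh=1.952773, sinh=1.677296; start (x,ẋ)=(-0.118200, 0.041000) → end (x,ẋ)=(-0.053337, 0.363441)
phase 2: p=-0.0802, T=0.660, ωT=2.337654, cosh=5.226732, sinh=5.130178; start (x,ẋ)=(-0.053337, 0.363441) → end (x,ẋ)=(0.586623, 2.387725)

1 0.3640 -0.0533 0.3634
2 1.0240 0.5866 2.3877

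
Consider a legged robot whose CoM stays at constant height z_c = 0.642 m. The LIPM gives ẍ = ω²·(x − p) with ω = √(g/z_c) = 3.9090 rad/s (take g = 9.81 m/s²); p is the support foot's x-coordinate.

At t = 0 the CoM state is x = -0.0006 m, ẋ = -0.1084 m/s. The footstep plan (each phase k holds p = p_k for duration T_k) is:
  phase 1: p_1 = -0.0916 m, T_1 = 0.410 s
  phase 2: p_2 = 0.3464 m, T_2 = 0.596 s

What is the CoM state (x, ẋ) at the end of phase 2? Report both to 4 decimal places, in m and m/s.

x = -0.3097, ẋ = -2.4072

phase 1: p=-0.0916, T=0.410, ωT=1.602690, cosh=2.583864, sinh=2.382510; start (x,ẋ)=(-0.000600, -0.108400) → end (x,ẋ)=(0.077463, 0.567413)
phase 2: p=0.3464, T=0.596, ωT=2.329764, cosh=5.186417, sinh=5.089099; start (x,ẋ)=(0.077463, 0.567413) → end (x,ẋ)=(-0.309711, -2.407208)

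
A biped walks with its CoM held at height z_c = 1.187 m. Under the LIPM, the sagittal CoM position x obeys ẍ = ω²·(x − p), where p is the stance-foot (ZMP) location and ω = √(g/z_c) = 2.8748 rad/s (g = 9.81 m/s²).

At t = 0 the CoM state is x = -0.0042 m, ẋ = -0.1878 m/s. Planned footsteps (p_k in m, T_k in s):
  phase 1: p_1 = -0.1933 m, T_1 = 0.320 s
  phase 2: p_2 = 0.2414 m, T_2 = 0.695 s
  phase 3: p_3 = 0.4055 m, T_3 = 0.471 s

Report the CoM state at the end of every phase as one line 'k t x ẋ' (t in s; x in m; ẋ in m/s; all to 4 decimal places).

phase 1: p=-0.1933, T=0.320, ωT=0.919936, cosh=1.453837, sinh=1.055293; start (x,ẋ)=(-0.004200, -0.187800) → end (x,ẋ)=(0.012682, 0.300652)
phase 2: p=0.2414, T=0.695, ωT=1.997986, cosh=3.754899, sinh=3.619291; start (x,ẋ)=(0.012682, 0.300652) → end (x,ẋ)=(-0.238899, -1.250828)
phase 3: p=0.4055, T=0.471, ωT=1.354031, cosh=2.065601, sinh=1.807404; start (x,ẋ)=(-0.238899, -1.250828) → end (x,ẋ)=(-1.711975, -5.931962)

1 0.3200 0.0127 0.3007
2 1.0150 -0.2389 -1.2508
3 1.4860 -1.7120 -5.9320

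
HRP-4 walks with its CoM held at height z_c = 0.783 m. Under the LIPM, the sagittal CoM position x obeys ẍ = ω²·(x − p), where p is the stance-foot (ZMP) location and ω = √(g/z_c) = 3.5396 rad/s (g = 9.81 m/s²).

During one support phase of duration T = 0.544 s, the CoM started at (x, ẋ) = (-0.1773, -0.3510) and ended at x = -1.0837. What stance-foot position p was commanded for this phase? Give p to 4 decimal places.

ωT = 3.5396·0.544 = 1.925542; cosh(ωT) = 3.502332, sinh(ωT) = 3.356536
x(T) = p + (x₀−p)·cosh(ωT) + (ẋ₀/ω)·sinh(ωT) ⇒ p·(1 − cosh) = x(T) − x₀·cosh − (ẋ₀/ω)·sinh
numerator   = -1.0837 − (-0.1773)·3.502332 − (-0.3510/3.5396)·3.356536 = -0.129890
denominator = 1 − 3.502332 = -2.502332
p = -0.129890 / -2.502332 = 0.0519

p = 0.0519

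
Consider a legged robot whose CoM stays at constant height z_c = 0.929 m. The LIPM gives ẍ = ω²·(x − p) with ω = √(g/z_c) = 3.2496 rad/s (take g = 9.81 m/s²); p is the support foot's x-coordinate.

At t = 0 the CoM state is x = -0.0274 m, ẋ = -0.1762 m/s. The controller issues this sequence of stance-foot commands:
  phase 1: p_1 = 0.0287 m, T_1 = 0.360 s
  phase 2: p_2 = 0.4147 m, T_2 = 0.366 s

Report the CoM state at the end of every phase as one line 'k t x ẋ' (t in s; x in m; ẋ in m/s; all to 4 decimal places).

1 0.3600 -0.1493 -0.5765
2 0.7260 -0.8619 -3.7660

phase 1: p=0.0287, T=0.360, ωT=1.169856, cosh=1.765970, sinh=1.455559; start (x,ẋ)=(-0.027400, -0.176200) → end (x,ẋ)=(-0.149294, -0.576516)
phase 2: p=0.4147, T=0.366, ωT=1.189354, cosh=1.794688, sinh=1.490270; start (x,ẋ)=(-0.149294, -0.576516) → end (x,ẋ)=(-0.861884, -3.765966)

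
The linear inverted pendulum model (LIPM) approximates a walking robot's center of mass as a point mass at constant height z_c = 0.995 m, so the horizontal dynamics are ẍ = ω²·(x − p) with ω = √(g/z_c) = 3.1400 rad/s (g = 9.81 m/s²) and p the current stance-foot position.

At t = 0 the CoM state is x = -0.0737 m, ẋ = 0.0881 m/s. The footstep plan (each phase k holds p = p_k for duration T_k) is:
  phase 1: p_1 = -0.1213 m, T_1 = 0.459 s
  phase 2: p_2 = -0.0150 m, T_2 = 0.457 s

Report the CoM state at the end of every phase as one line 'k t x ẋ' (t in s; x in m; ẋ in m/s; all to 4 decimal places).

1 0.4590 0.0409 0.4947
2 0.9160 0.4210 1.4452

phase 1: p=-0.1213, T=0.459, ωT=1.441260, cosh=2.231323, sinh=1.994694; start (x,ẋ)=(-0.073700, 0.088100) → end (x,ẋ)=(0.040877, 0.494715)
phase 2: p=-0.0150, T=0.457, ωT=1.434980, cosh=2.218841, sinh=1.980720; start (x,ẋ)=(0.040877, 0.494715) → end (x,ẋ)=(0.421049, 1.445216)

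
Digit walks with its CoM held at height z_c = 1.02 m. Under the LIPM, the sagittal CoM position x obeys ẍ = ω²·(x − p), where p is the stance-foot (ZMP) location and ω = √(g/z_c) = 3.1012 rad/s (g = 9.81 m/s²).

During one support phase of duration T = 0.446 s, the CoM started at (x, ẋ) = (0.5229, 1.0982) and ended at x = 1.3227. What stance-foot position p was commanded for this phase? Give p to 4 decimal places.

p = 0.3994

ωT = 3.1012·0.446 = 1.383135; cosh(ωT) = 2.119087, sinh(ωT) = 1.868296
x(T) = p + (x₀−p)·cosh(ωT) + (ẋ₀/ω)·sinh(ωT) ⇒ p·(1 − cosh) = x(T) − x₀·cosh − (ẋ₀/ω)·sinh
numerator   = 1.3227 − (0.5229)·2.119087 − (1.0982/3.1012)·1.868296 = -0.446974
denominator = 1 − 2.119087 = -1.119087
p = -0.446974 / -1.119087 = 0.3994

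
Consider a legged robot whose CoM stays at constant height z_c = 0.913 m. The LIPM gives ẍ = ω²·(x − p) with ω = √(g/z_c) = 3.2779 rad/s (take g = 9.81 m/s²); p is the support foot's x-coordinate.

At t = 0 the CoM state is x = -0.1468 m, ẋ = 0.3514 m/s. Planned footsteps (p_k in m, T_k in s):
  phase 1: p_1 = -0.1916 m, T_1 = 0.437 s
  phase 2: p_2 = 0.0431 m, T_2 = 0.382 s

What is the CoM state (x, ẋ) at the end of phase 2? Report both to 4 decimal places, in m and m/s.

x = 0.7105, ẋ = 2.4217

phase 1: p=-0.1916, T=0.437, ωT=1.432442, cosh=2.213821, sinh=1.975096; start (x,ẋ)=(-0.146800, 0.351400) → end (x,ẋ)=(0.119315, 1.067979)
phase 2: p=0.0431, T=0.382, ωT=1.252158, cosh=1.891885, sinh=1.605998; start (x,ẋ)=(0.119315, 1.067979) → end (x,ẋ)=(0.710543, 2.421713)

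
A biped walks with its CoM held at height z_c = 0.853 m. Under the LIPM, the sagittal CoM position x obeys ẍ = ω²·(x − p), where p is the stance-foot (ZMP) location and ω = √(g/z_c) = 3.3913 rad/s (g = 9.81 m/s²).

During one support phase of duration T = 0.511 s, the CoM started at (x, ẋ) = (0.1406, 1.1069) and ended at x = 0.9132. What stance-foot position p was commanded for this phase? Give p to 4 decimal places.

p = 0.2041

ωT = 3.3913·0.511 = 1.732954; cosh(ωT) = 2.917052, sinh(ωT) = 2.740291
x(T) = p + (x₀−p)·cosh(ωT) + (ẋ₀/ω)·sinh(ωT) ⇒ p·(1 − cosh) = x(T) − x₀·cosh − (ẋ₀/ω)·sinh
numerator   = 0.9132 − (0.1406)·2.917052 − (1.1069/3.3913)·2.740291 = -0.391352
denominator = 1 − 2.917052 = -1.917052
p = -0.391352 / -1.917052 = 0.2041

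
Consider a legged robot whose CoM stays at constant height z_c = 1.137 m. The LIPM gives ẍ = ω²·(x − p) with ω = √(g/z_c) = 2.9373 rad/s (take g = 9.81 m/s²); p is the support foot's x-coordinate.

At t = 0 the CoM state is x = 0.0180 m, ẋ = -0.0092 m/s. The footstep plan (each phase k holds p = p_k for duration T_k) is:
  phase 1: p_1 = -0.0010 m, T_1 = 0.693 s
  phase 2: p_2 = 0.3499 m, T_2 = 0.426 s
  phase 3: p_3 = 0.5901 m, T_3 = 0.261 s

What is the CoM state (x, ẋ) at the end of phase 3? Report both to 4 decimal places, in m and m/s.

x = -0.6102, ẋ = -3.0621

phase 1: p=-0.0010, T=0.693, ωT=2.035549, cosh=3.893531, sinh=3.762922; start (x,ẋ)=(0.018000, -0.009200) → end (x,ẋ)=(0.061191, 0.174183)
phase 2: p=0.3499, T=0.426, ωT=1.251290, cosh=1.890492, sinh=1.604356; start (x,ẋ)=(0.061191, 0.174183) → end (x,ẋ)=(-0.100763, -1.031241)
phase 3: p=0.5901, T=0.261, ωT=0.766635, cosh=1.308543, sinh=0.843969; start (x,ẋ)=(-0.100763, -1.031241) → end (x,ẋ)=(-0.610228, -3.062064)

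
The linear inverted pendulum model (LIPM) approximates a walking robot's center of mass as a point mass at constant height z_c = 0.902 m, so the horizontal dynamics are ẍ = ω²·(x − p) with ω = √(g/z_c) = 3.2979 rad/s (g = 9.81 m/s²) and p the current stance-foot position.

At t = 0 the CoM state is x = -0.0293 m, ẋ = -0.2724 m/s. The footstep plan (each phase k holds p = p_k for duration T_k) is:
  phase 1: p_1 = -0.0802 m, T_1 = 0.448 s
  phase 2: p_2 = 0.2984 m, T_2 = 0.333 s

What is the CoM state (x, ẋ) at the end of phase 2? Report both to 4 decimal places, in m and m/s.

x = -0.5356, ẋ = -2.3675

phase 1: p=-0.0802, T=0.448, ωT=1.477459, cosh=2.305008, sinh=2.076791; start (x,ẋ)=(-0.029300, -0.272400) → end (x,ẋ)=(-0.134414, -0.279268)
phase 2: p=0.2984, T=0.333, ωT=1.098201, cosh=1.666118, sinh=1.332647; start (x,ẋ)=(-0.134414, -0.279268) → end (x,ẋ)=(-0.535568, -2.367483)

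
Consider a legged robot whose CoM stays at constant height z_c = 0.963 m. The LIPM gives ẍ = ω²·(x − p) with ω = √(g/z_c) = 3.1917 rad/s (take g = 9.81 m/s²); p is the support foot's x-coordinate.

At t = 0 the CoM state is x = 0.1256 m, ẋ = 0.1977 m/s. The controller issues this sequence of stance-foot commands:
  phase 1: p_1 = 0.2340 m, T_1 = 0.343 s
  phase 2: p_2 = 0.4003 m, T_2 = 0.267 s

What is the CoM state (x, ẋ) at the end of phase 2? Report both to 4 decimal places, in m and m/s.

x = -0.0051, ẋ = -0.9898

phase 1: p=0.2340, T=0.343, ωT=1.094753, cosh=1.661533, sinh=1.326911; start (x,ẋ)=(0.125600, 0.197700) → end (x,ẋ)=(0.136081, -0.130600)
phase 2: p=0.4003, T=0.267, ωT=0.852184, cosh=1.385622, sinh=0.959140; start (x,ẋ)=(0.136081, -0.130600) → end (x,ẋ)=(-0.005054, -0.989812)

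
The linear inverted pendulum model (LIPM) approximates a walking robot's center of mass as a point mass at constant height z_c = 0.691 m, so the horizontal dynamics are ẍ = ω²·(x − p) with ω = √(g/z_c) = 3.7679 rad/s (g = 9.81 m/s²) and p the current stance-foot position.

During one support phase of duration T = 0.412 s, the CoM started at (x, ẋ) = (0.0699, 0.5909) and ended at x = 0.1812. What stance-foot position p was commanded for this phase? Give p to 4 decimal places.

p = 0.2351

ωT = 3.7679·0.412 = 1.552375; cosh(ωT) = 2.467208, sinh(ωT) = 2.255464
x(T) = p + (x₀−p)·cosh(ωT) + (ẋ₀/ω)·sinh(ωT) ⇒ p·(1 − cosh) = x(T) − x₀·cosh − (ẋ₀/ω)·sinh
numerator   = 0.1812 − (0.0699)·2.467208 − (0.5909/3.7679)·2.255464 = -0.344970
denominator = 1 − 2.467208 = -1.467208
p = -0.344970 / -1.467208 = 0.2351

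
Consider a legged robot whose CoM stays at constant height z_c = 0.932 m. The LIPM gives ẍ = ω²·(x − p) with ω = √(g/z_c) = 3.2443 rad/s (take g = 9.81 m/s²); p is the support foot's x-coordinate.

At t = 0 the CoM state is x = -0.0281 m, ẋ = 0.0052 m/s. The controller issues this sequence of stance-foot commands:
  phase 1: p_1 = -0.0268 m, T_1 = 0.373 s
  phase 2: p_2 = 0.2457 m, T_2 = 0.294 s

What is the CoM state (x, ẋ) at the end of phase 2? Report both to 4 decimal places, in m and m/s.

phase 1: p=-0.0268, T=0.373, ωT=1.210124, cosh=1.826030, sinh=1.527870; start (x,ẋ)=(-0.028100, 0.005200) → end (x,ẋ)=(-0.026725, 0.003051)
phase 2: p=0.2457, T=0.294, ωT=0.953824, cosh=1.490441, sinh=1.105176; start (x,ẋ)=(-0.026725, 0.003051) → end (x,ẋ)=(-0.159294, -0.972238)

x = -0.1593, ẋ = -0.9722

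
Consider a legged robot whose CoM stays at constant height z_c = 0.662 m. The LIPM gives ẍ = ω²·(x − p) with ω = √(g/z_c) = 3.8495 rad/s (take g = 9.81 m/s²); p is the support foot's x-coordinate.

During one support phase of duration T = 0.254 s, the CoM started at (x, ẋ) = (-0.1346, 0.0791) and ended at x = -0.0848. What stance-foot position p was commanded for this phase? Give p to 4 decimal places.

p = -0.1855

ωT = 3.8495·0.254 = 0.977773; cosh(ωT) = 1.517338, sinh(ωT) = 1.141191
x(T) = p + (x₀−p)·cosh(ωT) + (ẋ₀/ω)·sinh(ωT) ⇒ p·(1 − cosh) = x(T) − x₀·cosh − (ẋ₀/ω)·sinh
numerator   = -0.0848 − (-0.1346)·1.517338 − (0.0791/3.8495)·1.141191 = 0.095984
denominator = 1 − 1.517338 = -0.517338
p = 0.095984 / -0.517338 = -0.1855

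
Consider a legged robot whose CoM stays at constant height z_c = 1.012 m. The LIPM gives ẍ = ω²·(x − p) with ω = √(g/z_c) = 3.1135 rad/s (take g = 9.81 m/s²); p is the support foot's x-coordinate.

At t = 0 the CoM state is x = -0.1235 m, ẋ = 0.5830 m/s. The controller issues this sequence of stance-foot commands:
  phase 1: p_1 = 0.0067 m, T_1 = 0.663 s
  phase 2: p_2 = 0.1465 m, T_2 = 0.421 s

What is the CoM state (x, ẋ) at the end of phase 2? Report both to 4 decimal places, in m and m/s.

x = 0.6966, ẋ = 1.8639

phase 1: p=0.0067, T=0.663, ωT=2.064250, cosh=4.003152, sinh=3.876238; start (x,ẋ)=(-0.123500, 0.583000) → end (x,ẋ)=(0.211312, 0.762497)
phase 2: p=0.1465, T=0.421, ωT=1.310784, cosh=1.989344, sinh=1.719735; start (x,ẋ)=(0.211312, 0.762497) → end (x,ẋ)=(0.696596, 1.863896)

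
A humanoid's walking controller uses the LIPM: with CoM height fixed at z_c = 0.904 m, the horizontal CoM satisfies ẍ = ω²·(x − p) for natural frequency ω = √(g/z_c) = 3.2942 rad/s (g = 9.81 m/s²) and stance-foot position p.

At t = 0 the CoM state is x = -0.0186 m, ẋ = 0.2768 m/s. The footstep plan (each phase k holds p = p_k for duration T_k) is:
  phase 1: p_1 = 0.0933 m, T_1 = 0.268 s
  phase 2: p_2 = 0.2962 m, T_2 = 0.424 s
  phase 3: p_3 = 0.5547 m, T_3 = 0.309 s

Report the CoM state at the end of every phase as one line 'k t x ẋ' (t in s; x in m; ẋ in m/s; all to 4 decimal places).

phase 1: p=0.0933, T=0.268, ωT=0.882846, cosh=1.415687, sinh=1.002083; start (x,ẋ)=(-0.018600, 0.276800) → end (x,ẋ)=(0.019086, 0.022473)
phase 2: p=0.2962, T=0.424, ωT=1.396741, cosh=2.144703, sinh=1.897301; start (x,ẋ)=(0.019086, 0.022473) → end (x,ẋ)=(-0.285184, -1.683788)
phase 3: p=0.5547, T=0.309, ωT=1.017908, cosh=1.564374, sinh=1.203024; start (x,ẋ)=(-0.285184, -1.683788) → end (x,ẋ)=(-1.374103, -5.962536)

1 0.2680 0.0191 0.0225
2 0.6920 -0.2852 -1.6838
3 1.0010 -1.3741 -5.9625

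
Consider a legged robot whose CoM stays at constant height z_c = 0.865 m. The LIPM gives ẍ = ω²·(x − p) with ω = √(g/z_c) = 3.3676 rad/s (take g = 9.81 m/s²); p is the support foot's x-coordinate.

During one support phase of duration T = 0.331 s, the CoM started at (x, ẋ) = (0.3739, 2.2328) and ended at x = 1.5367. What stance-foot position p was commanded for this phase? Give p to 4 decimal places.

ωT = 3.3676·0.331 = 1.114676; cosh(ωT) = 1.688300, sinh(ωT) = 1.360279
x(T) = p + (x₀−p)·cosh(ωT) + (ẋ₀/ω)·sinh(ωT) ⇒ p·(1 − cosh) = x(T) − x₀·cosh − (ẋ₀/ω)·sinh
numerator   = 1.5367 − (0.3739)·1.688300 − (2.2328/3.3676)·1.360279 = 0.003547
denominator = 1 − 1.688300 = -0.688300
p = 0.003547 / -0.688300 = -0.0052

p = -0.0052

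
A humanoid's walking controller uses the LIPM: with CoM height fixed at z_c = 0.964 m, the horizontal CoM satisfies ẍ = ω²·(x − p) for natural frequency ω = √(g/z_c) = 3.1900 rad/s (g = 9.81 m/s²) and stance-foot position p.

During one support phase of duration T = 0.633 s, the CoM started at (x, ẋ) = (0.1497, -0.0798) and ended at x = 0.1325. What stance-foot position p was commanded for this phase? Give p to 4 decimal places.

p = 0.1231

ωT = 3.1900·0.633 = 2.019270; cosh(ωT) = 3.832788, sinh(ωT) = 3.700036
x(T) = p + (x₀−p)·cosh(ωT) + (ẋ₀/ω)·sinh(ωT) ⇒ p·(1 − cosh) = x(T) − x₀·cosh − (ẋ₀/ω)·sinh
numerator   = 0.1325 − (0.1497)·3.832788 − (-0.0798/3.1900)·3.700036 = -0.348709
denominator = 1 − 3.832788 = -2.832788
p = -0.348709 / -2.832788 = 0.1231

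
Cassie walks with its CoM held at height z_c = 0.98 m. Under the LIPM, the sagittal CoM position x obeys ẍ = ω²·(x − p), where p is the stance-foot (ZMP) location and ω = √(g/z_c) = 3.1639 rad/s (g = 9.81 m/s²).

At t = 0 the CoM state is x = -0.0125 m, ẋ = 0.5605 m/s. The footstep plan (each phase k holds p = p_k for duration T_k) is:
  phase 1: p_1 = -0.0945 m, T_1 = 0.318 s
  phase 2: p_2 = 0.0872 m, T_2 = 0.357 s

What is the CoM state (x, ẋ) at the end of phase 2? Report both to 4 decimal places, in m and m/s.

x = 0.8676, ẋ = 2.6906

phase 1: p=-0.0945, T=0.318, ωT=1.006120, cosh=1.550302, sinh=1.184667; start (x,ẋ)=(-0.012500, 0.560500) → end (x,ẋ)=(0.242494, 1.176294)
phase 2: p=0.0872, T=0.357, ωT=1.129512, cosh=1.708669, sinh=1.385478; start (x,ẋ)=(0.242494, 1.176294) → end (x,ẋ)=(0.867648, 2.690632)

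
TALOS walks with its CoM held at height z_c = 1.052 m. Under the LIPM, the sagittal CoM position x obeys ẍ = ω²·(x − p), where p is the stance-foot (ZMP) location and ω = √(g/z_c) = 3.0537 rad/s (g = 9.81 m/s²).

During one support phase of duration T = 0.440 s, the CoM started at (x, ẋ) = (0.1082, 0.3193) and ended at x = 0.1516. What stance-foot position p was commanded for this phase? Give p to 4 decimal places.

ωT = 3.0537·0.440 = 1.343628; cosh(ωT) = 2.046911, sinh(ωT) = 1.786013
x(T) = p + (x₀−p)·cosh(ωT) + (ẋ₀/ω)·sinh(ωT) ⇒ p·(1 − cosh) = x(T) − x₀·cosh − (ẋ₀/ω)·sinh
numerator   = 0.1516 − (0.1082)·2.046911 − (0.3193/3.0537)·1.786013 = -0.256624
denominator = 1 − 2.046911 = -1.046911
p = -0.256624 / -1.046911 = 0.2451

p = 0.2451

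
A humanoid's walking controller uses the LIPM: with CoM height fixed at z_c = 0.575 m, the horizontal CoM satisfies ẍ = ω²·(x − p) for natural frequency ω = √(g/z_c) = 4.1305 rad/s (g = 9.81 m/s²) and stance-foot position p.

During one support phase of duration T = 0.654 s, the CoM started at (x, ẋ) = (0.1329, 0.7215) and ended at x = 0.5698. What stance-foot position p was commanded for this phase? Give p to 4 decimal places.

p = 0.2653

ωT = 4.1305·0.654 = 2.701347; cosh(ωT) = 7.483452, sinh(ωT) = 7.416337
x(T) = p + (x₀−p)·cosh(ωT) + (ẋ₀/ω)·sinh(ωT) ⇒ p·(1 − cosh) = x(T) − x₀·cosh − (ẋ₀/ω)·sinh
numerator   = 0.5698 − (0.1329)·7.483452 − (0.7215/4.1305)·7.416337 = -1.720208
denominator = 1 − 7.483452 = -6.483452
p = -1.720208 / -6.483452 = 0.2653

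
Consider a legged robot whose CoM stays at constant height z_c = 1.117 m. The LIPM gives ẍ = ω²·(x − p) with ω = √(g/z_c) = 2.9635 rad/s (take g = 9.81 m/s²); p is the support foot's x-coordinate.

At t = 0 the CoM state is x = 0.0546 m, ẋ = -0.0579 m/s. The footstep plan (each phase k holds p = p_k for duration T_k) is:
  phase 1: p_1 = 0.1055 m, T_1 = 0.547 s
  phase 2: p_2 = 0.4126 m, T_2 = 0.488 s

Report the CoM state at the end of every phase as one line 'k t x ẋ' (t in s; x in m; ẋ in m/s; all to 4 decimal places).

phase 1: p=0.1055, T=0.547, ωT=1.621034, cosh=2.628007, sinh=2.430313; start (x,ẋ)=(0.054600, -0.057900) → end (x,ẋ)=(-0.075748, -0.518755)
phase 2: p=0.4126, T=0.488, ωT=1.446188, cosh=2.241180, sinh=2.005714; start (x,ẋ)=(-0.075748, -0.518755) → end (x,ẋ)=(-1.032973, -4.065334)

1 0.5470 -0.0757 -0.5188
2 1.0350 -1.0330 -4.0653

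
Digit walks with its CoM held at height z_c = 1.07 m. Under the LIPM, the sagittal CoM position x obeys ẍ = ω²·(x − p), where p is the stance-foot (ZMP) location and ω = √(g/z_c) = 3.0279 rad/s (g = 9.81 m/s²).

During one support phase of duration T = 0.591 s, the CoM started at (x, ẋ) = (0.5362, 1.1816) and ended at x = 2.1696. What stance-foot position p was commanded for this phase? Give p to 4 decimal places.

ωT = 3.0279·0.591 = 1.789489; cosh(ωT) = 3.076719, sinh(ωT) = 2.909673
x(T) = p + (x₀−p)·cosh(ωT) + (ẋ₀/ω)·sinh(ωT) ⇒ p·(1 − cosh) = x(T) − x₀·cosh − (ẋ₀/ω)·sinh
numerator   = 2.1696 − (0.5362)·3.076719 − (1.1816/3.0279)·2.909673 = -0.615600
denominator = 1 − 3.076719 = -2.076719
p = -0.615600 / -2.076719 = 0.2964

p = 0.2964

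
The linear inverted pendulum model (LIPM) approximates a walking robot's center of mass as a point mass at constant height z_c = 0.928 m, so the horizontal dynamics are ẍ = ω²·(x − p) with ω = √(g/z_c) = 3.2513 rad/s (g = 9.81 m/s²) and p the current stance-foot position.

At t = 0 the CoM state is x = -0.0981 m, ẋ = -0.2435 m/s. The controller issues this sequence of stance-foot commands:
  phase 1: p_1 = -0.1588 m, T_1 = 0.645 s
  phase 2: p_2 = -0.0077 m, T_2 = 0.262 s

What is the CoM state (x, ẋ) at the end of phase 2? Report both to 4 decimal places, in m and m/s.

phase 1: p=-0.1588, T=0.645, ωT=2.097088, cosh=4.132621, sinh=4.009808; start (x,ẋ)=(-0.098100, -0.243500) → end (x,ẋ)=(-0.208257, -0.214942)
phase 2: p=-0.0077, T=0.262, ωT=0.851841, cosh=1.385293, sinh=0.958664; start (x,ẋ)=(-0.208257, -0.214942) → end (x,ẋ)=(-0.348907, -0.922874)

x = -0.3489, ẋ = -0.9229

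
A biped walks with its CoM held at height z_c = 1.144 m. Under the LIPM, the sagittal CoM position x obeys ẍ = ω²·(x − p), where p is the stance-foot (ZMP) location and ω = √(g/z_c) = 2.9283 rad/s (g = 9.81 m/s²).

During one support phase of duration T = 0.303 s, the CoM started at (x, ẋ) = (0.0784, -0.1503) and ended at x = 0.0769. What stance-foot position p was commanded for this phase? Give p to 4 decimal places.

ωT = 2.9283·0.303 = 0.887275; cosh(ωT) = 1.420140, sinh(ωT) = 1.008363
x(T) = p + (x₀−p)·cosh(ωT) + (ẋ₀/ω)·sinh(ωT) ⇒ p·(1 − cosh) = x(T) − x₀·cosh − (ẋ₀/ω)·sinh
numerator   = 0.0769 − (0.0784)·1.420140 − (-0.1503/2.9283)·1.008363 = 0.017317
denominator = 1 − 1.420140 = -0.420140
p = 0.017317 / -0.420140 = -0.0412

p = -0.0412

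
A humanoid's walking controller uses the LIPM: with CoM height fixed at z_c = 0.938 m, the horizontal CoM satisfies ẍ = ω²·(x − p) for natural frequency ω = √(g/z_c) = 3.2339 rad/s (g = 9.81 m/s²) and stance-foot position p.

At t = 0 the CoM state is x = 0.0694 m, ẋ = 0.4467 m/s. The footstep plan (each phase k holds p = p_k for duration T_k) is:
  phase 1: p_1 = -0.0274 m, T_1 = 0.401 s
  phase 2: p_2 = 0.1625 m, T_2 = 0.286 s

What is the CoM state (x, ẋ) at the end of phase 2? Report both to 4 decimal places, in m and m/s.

phase 1: p=-0.0274, T=0.401, ωT=1.296794, cosh=1.965479, sinh=1.692072; start (x,ẋ)=(0.069400, 0.446700) → end (x,ẋ)=(0.396585, 1.407668)
phase 2: p=0.1625, T=0.286, ωT=0.924895, cosh=1.459089, sinh=1.062516; start (x,ẋ)=(0.396585, 1.407668) → end (x,ẋ)=(0.966548, 2.858246)

x = 0.9665, ẋ = 2.8582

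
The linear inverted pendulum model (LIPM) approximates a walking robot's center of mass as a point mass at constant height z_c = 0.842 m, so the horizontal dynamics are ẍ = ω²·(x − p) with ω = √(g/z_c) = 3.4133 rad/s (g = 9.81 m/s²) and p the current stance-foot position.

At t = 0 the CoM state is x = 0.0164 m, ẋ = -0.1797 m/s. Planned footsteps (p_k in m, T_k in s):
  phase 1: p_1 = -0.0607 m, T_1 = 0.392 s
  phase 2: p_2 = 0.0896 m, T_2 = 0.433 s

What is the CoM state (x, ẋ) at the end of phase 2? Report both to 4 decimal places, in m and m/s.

phase 1: p=-0.0607, T=0.392, ωT=1.338014, cosh=2.036916, sinh=1.774549; start (x,ẋ)=(0.016400, -0.179700) → end (x,ẋ)=(0.002921, 0.100966)
phase 2: p=0.0896, T=0.433, ωT=1.477959, cosh=2.306046, sinh=2.077943; start (x,ẋ)=(0.002921, 0.100966) → end (x,ẋ)=(-0.048818, -0.381947)

x = -0.0488, ẋ = -0.3819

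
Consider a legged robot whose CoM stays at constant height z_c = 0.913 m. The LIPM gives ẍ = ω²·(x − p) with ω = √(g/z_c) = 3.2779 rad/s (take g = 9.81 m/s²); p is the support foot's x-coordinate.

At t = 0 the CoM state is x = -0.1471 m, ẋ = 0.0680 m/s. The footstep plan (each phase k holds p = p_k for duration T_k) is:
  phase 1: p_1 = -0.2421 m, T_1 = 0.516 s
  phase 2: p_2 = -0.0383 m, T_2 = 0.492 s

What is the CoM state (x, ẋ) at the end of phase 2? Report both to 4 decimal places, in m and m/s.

phase 1: p=-0.2421, T=0.516, ωT=1.691396, cosh=2.805658, sinh=2.621396; start (x,ẋ)=(-0.147100, 0.068000) → end (x,ẋ)=(0.078818, 1.007089)
phase 2: p=-0.0383, T=0.492, ωT=1.612727, cosh=2.607907, sinh=2.408564; start (x,ẋ)=(0.078818, 1.007089) → end (x,ẋ)=(1.007131, 3.551047)

x = 1.0071, ẋ = 3.5510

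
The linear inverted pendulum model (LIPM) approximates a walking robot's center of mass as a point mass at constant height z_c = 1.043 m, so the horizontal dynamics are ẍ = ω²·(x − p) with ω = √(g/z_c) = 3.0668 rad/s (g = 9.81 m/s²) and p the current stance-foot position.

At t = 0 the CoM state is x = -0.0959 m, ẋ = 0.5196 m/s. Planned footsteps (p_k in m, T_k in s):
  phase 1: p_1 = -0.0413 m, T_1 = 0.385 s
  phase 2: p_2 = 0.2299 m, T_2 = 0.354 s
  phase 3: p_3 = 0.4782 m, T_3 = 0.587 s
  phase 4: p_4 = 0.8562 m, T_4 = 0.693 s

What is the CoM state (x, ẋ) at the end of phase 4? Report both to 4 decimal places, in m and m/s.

x = 0.6663, ẋ = -0.4219

phase 1: p=-0.0413, T=0.385, ωT=1.180718, cosh=1.781885, sinh=1.474827; start (x,ẋ)=(-0.095900, 0.519600) → end (x,ẋ)=(0.111285, 0.678912)
phase 2: p=0.2299, T=0.354, ωT=1.085647, cosh=1.649519, sinh=1.311836; start (x,ẋ)=(0.111285, 0.678912) → end (x,ẋ)=(0.324650, 0.642674)
phase 3: p=0.4782, T=0.587, ωT=1.800212, cosh=3.108096, sinh=2.942832; start (x,ẋ)=(0.324650, 0.642674) → end (x,ẋ)=(0.617647, 0.611690)
phase 4: p=0.8562, T=0.693, ωT=2.125292, cosh=4.247372, sinh=4.127974; start (x,ẋ)=(0.617647, 0.611690) → end (x,ẋ)=(0.666322, -0.421932)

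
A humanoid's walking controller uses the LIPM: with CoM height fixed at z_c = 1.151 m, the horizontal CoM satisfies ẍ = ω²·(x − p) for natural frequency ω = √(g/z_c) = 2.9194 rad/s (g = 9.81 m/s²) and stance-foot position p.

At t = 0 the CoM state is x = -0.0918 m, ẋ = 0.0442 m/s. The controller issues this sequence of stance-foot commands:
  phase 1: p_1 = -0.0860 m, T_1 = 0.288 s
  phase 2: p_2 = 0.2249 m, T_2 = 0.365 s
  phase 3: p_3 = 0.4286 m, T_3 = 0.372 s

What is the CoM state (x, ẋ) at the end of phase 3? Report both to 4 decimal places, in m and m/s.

phase 1: p=-0.0860, T=0.288, ωT=0.840787, cosh=1.374781, sinh=0.943410; start (x,ẋ)=(-0.091800, 0.044200) → end (x,ẋ)=(-0.079690, 0.044791)
phase 2: p=0.2249, T=0.365, ωT=1.065581, cosh=1.623526, sinh=1.278999; start (x,ẋ)=(-0.079690, 0.044791) → end (x,ẋ)=(-0.249987, -1.064593)
phase 3: p=0.4286, T=0.372, ωT=1.086017, cosh=1.650004, sinh=1.312446; start (x,ẋ)=(-0.249987, -1.064593) → end (x,ẋ)=(-1.169671, -4.356629)

x = -1.1697, ẋ = -4.3566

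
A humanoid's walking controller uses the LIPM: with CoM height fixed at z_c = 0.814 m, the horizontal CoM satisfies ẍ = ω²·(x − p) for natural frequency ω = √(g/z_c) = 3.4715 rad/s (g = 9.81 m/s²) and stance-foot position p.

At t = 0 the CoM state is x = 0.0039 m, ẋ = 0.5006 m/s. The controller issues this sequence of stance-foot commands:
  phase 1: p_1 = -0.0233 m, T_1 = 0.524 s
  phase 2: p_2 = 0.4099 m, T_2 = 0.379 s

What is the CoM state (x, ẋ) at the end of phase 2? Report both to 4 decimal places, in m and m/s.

x = 1.5116, ẋ = 4.2457

phase 1: p=-0.0233, T=0.524, ωT=1.819066, cosh=3.164137, sinh=3.001960; start (x,ẋ)=(0.003900, 0.500600) → end (x,ẋ)=(0.495656, 1.867426)
phase 2: p=0.4099, T=0.379, ωT=1.315698, cosh=1.997820, sinh=1.729533; start (x,ẋ)=(0.495656, 1.867426) → end (x,ẋ)=(1.511593, 4.245665)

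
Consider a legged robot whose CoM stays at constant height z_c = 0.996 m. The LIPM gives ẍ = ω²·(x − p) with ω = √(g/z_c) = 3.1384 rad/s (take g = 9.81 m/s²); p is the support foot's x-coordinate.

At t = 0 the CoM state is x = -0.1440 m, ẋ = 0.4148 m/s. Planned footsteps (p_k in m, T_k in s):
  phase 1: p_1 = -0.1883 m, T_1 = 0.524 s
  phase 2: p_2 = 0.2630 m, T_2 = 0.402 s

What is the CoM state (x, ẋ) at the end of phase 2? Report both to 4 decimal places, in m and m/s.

x = 1.0134, ẋ = 2.7712

phase 1: p=-0.1883, T=0.524, ωT=1.644522, cosh=2.685818, sinh=2.492713; start (x,ẋ)=(-0.144000, 0.414800) → end (x,ẋ)=(0.260142, 1.460642)
phase 2: p=0.2630, T=0.402, ωT=1.261637, cosh=1.907193, sinh=1.624003; start (x,ẋ)=(0.260142, 1.460642) → end (x,ẋ)=(1.013376, 2.771160)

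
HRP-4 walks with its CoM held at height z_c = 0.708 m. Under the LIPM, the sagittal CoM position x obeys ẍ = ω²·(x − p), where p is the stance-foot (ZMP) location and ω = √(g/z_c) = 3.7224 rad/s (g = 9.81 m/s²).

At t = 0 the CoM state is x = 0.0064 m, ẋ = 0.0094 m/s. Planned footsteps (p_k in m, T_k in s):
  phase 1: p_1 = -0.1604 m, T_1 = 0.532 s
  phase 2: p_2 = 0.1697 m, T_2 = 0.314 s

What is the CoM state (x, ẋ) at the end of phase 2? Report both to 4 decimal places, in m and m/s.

phase 1: p=-0.1604, T=0.532, ωT=1.980317, cosh=3.691532, sinh=3.553506; start (x,ẋ)=(0.006400, 0.009400) → end (x,ẋ)=(0.464321, 2.241059)
phase 2: p=0.1697, T=0.314, ωT=1.168834, cosh=1.764483, sinh=1.453754; start (x,ẋ)=(0.464321, 2.241059) → end (x,ẋ)=(1.564782, 5.548639)

x = 1.5648, ẋ = 5.5486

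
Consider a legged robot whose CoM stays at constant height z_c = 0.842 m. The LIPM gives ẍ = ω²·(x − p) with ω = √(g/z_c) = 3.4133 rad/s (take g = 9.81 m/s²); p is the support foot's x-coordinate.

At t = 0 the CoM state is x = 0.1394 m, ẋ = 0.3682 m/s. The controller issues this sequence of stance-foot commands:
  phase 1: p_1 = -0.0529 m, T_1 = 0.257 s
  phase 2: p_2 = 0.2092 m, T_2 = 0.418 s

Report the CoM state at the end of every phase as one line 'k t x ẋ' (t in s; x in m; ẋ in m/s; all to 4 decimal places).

phase 1: p=-0.0529, T=0.257, ωT=0.877218, cosh=1.410070, sinh=0.994132; start (x,ẋ)=(0.139400, 0.368200) → end (x,ẋ)=(0.325496, 1.171714)
phase 2: p=0.2092, T=0.418, ωT=1.426759, cosh=2.202633, sinh=1.962547; start (x,ẋ)=(0.325496, 1.171714) → end (x,ẋ)=(1.139058, 3.359892)

1 0.2570 0.3255 1.1717
2 0.6750 1.1391 3.3599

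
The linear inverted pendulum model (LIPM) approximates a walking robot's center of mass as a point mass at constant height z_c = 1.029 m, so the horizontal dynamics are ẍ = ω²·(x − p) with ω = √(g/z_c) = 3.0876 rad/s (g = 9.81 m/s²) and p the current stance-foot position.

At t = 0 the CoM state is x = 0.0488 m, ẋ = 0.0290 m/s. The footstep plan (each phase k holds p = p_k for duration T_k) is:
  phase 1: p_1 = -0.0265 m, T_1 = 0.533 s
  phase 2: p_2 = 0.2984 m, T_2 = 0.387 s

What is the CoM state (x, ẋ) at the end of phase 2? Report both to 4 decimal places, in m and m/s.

x = 0.4398, ẋ = 0.7282

phase 1: p=-0.0265, T=0.533, ωT=1.645691, cosh=2.688735, sinh=2.495855; start (x,ẋ)=(0.048800, 0.029000) → end (x,ẋ)=(0.199404, 0.658250)
phase 2: p=0.2984, T=0.387, ωT=1.194901, cosh=1.802983, sinh=1.500249; start (x,ẋ)=(0.199404, 0.658250) → end (x,ẋ)=(0.439752, 0.728247)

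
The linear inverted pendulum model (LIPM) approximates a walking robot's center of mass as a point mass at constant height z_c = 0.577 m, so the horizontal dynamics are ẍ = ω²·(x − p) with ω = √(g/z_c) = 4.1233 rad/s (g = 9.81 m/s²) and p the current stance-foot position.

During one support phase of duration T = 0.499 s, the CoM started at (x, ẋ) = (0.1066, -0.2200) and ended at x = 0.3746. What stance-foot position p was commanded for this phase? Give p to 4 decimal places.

ωT = 4.1233·0.499 = 2.057527; cosh(ωT) = 3.977179, sinh(ωT) = 3.849409
x(T) = p + (x₀−p)·cosh(ωT) + (ẋ₀/ω)·sinh(ωT) ⇒ p·(1 − cosh) = x(T) − x₀·cosh − (ẋ₀/ω)·sinh
numerator   = 0.3746 − (0.1066)·3.977179 − (-0.2200/4.1233)·3.849409 = 0.156019
denominator = 1 − 3.977179 = -2.977179
p = 0.156019 / -2.977179 = -0.0524

p = -0.0524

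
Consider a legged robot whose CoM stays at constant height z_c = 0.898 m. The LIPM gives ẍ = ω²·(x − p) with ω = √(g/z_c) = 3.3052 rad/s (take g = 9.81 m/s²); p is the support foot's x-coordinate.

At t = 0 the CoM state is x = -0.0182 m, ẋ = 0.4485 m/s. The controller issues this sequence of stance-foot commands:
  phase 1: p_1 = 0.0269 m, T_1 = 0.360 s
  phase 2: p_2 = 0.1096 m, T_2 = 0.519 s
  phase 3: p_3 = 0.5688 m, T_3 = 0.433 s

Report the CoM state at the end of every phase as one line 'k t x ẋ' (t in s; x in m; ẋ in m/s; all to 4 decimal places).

1 0.3600 0.1483 0.5830
2 0.8790 0.6949 2.0166
3 1.3120 2.0511 5.2815

phase 1: p=0.0269, T=0.360, ωT=1.189872, cosh=1.795460, sinh=1.491200; start (x,ẋ)=(-0.018200, 0.448500) → end (x,ẋ)=(0.148274, 0.582979)
phase 2: p=0.1096, T=0.519, ωT=1.715399, cosh=2.869392, sinh=2.689500; start (x,ẋ)=(0.148274, 0.582979) → end (x,ẋ)=(0.694950, 2.016577)
phase 3: p=0.5688, T=0.433, ωT=1.431152, cosh=2.211274, sinh=1.972240; start (x,ẋ)=(0.694950, 2.016577) → end (x,ẋ)=(2.051060, 5.281531)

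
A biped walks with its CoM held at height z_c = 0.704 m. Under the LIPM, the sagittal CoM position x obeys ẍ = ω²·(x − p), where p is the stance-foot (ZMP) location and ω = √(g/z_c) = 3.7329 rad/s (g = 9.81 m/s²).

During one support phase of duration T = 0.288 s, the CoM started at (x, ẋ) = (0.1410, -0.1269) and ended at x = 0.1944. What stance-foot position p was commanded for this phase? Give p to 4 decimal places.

p = -0.0122

ωT = 3.7329·0.288 = 1.075075; cosh(ωT) = 1.635743, sinh(ωT) = 1.294471
x(T) = p + (x₀−p)·cosh(ωT) + (ẋ₀/ω)·sinh(ωT) ⇒ p·(1 − cosh) = x(T) − x₀·cosh − (ẋ₀/ω)·sinh
numerator   = 0.1944 − (0.1410)·1.635743 − (-0.1269/3.7329)·1.294471 = 0.007766
denominator = 1 − 1.635743 = -0.635743
p = 0.007766 / -0.635743 = -0.0122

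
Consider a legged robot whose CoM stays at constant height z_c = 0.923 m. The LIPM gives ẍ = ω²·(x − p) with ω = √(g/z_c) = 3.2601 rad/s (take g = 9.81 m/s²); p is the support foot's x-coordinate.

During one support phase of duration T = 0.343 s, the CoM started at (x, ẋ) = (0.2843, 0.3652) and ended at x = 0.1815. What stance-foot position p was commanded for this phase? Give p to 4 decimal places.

p = 0.6534

ωT = 3.2601·0.343 = 1.118214; cosh(ωT) = 1.693125, sinh(ωT) = 1.366262
x(T) = p + (x₀−p)·cosh(ωT) + (ẋ₀/ω)·sinh(ωT) ⇒ p·(1 − cosh) = x(T) − x₀·cosh − (ẋ₀/ω)·sinh
numerator   = 0.1815 − (0.2843)·1.693125 − (0.3652/3.2601)·1.366262 = -0.452905
denominator = 1 − 1.693125 = -0.693125
p = -0.452905 / -0.693125 = 0.6534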